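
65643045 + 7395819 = 73038864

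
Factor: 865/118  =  2^(  -  1 )*5^1 * 59^( -1 )*173^1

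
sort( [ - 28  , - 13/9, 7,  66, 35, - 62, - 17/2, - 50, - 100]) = [ - 100, - 62, - 50, - 28, - 17/2, - 13/9,7,35,66 ]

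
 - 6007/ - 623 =9 + 400/623  =  9.64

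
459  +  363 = 822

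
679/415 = 679/415 = 1.64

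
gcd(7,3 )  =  1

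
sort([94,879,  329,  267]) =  [94,267, 329, 879] 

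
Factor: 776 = 2^3*97^1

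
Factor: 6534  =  2^1 * 3^3 * 11^2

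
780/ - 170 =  - 5 + 7/17 = -4.59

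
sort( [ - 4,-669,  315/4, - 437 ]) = [ - 669, - 437, - 4, 315/4 ] 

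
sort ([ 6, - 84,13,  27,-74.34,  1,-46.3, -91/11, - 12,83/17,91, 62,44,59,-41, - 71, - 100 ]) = [ - 100,- 84, - 74.34, -71, - 46.3,- 41 ,-12, - 91/11, 1, 83/17,6,13,27,44, 59,  62, 91 ] 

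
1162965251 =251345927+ 911619324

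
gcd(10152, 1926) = 18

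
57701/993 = 57701/993 = 58.11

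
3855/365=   10 + 41/73 = 10.56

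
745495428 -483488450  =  262006978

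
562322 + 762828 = 1325150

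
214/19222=107/9611= 0.01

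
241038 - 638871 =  - 397833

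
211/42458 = 211/42458 = 0.00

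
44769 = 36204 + 8565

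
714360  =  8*89295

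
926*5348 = 4952248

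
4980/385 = 12+72/77 = 12.94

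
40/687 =40/687 = 0.06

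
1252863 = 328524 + 924339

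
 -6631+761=-5870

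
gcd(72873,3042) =9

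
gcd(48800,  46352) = 16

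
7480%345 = 235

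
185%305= 185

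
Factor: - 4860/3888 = - 5/4 = - 2^( -2)*5^1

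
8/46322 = 4/23161 = 0.00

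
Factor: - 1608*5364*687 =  - 2^5* 3^4 *67^1*149^1*229^1 = - 5925589344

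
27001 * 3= 81003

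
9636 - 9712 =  - 76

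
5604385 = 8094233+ - 2489848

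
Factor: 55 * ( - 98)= - 5390= - 2^1*5^1*7^2*11^1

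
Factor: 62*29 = 1798 = 2^1*29^1 *31^1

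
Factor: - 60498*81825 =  - 4950248850=- 2^1*3^3*5^2*1091^1* 3361^1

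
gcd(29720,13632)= 8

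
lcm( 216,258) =9288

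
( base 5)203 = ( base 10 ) 53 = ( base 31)1m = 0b110101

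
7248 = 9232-1984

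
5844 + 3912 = 9756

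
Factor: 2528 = 2^5 *79^1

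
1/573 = 1/573 = 0.00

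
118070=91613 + 26457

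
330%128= 74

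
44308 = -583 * ( - 76)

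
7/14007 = 1/2001 = 0.00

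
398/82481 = 398/82481=0.00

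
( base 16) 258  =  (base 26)N2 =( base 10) 600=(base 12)420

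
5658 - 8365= - 2707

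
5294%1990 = 1314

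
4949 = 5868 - 919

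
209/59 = 209/59 =3.54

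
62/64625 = 62/64625 = 0.00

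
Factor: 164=2^2*41^1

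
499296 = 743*672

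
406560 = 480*847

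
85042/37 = 85042/37 = 2298.43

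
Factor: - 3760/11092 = -2^2*5^1*59^( - 1) = - 20/59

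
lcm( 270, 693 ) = 20790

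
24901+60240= 85141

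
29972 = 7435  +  22537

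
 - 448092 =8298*( - 54 )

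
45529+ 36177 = 81706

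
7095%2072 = 879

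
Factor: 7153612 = 2^2*167^1 * 10709^1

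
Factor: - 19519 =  -131^1*149^1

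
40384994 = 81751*494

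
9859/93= 9859/93 = 106.01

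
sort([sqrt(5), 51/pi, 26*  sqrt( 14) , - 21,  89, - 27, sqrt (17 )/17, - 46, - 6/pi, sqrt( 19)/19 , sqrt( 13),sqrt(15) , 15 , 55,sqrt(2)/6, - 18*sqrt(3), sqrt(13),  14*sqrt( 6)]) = [ - 46, - 18*sqrt ( 3 ), - 27, - 21 ,-6/pi , sqrt(19)/19, sqrt(2) /6,  sqrt(17)/17, sqrt(5), sqrt(13 ), sqrt (13), sqrt ( 15 ), 15,51/pi,14 * sqrt (6),55 , 89, 26 * sqrt(14)]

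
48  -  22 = 26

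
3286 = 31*106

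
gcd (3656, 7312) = 3656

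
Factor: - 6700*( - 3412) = 2^4*5^2*67^1 * 853^1 = 22860400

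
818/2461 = 818/2461 = 0.33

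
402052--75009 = 477061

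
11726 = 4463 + 7263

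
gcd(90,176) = 2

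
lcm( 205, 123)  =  615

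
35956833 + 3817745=39774578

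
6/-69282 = -1 + 11546/11547 = - 0.00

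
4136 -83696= - 79560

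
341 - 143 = 198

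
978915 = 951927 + 26988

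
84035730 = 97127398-13091668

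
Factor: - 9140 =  - 2^2*5^1 * 457^1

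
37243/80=465 + 43/80= 465.54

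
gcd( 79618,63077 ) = 7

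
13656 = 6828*2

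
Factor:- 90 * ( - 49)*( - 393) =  - 1733130= - 2^1*3^3*5^1*7^2*131^1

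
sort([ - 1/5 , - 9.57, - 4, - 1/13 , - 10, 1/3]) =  [ - 10, - 9.57, - 4, - 1/5 , - 1/13,1/3]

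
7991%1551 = 236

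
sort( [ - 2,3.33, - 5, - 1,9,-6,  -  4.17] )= [ - 6, - 5, - 4.17, - 2, - 1,3.33, 9 ] 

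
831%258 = 57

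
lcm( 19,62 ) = 1178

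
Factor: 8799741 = 3^2  *  239^1*4091^1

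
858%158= 68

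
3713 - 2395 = 1318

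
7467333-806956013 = - 799488680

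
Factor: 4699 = 37^1*127^1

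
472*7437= 3510264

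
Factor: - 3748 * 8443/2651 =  - 2^2*11^( - 1)*241^( - 1)* 937^1 * 8443^1 = - 31644364/2651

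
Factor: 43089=3^1*53^1*271^1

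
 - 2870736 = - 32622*88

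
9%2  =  1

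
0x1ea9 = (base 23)EJ6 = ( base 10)7849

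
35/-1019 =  - 35/1019 =- 0.03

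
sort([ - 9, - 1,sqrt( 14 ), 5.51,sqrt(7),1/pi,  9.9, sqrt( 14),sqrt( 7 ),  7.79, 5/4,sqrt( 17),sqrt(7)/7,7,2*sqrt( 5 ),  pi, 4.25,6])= [ - 9, - 1,1/pi , sqrt ( 7 )/7,5/4,  sqrt (7 ),sqrt (7),pi, sqrt(14),sqrt( 14),sqrt( 17),4.25,2*sqrt(5),  5.51 , 6,7,7.79,9.9]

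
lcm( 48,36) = 144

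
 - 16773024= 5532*( - 3032) 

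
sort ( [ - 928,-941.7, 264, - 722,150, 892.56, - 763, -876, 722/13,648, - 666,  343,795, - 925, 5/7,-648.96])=[ - 941.7,-928, - 925 , - 876, - 763, - 722, - 666, - 648.96, 5/7, 722/13,150, 264, 343, 648 , 795,892.56]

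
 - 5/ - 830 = 1/166= 0.01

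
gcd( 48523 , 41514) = 1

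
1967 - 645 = 1322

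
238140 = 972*245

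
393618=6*65603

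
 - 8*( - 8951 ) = 71608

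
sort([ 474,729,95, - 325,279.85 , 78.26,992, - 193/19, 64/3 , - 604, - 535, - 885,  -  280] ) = [ - 885, - 604, - 535, - 325, - 280, - 193/19,64/3,  78.26, 95,279.85,474,729,992] 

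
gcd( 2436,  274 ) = 2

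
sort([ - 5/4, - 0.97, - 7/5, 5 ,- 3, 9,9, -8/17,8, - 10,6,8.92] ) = [ - 10 , - 3, - 7/5, - 5/4,-0.97, - 8/17,5,6,8 , 8.92,  9, 9] 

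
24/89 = 24/89 = 0.27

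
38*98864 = 3756832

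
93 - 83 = 10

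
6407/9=6407/9 = 711.89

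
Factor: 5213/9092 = 2^( - 2 )*13^1*401^1*2273^(  -  1)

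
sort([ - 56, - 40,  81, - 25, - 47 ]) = [-56 ,-47, - 40, - 25 , 81 ]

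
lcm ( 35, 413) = 2065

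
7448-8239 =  - 791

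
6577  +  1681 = 8258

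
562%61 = 13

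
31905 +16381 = 48286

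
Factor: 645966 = 2^1*3^2*17^1*2111^1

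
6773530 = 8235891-1462361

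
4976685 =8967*555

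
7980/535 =1596/107 = 14.92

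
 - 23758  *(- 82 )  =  1948156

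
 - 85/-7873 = 85/7873 = 0.01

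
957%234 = 21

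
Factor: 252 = 2^2*3^2 * 7^1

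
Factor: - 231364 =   -  2^2*7^1*8263^1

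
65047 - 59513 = 5534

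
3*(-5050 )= - 15150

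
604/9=67 + 1/9 = 67.11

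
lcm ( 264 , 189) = 16632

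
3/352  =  3/352=0.01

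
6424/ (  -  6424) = -1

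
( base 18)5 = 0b101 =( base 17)5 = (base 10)5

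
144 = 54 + 90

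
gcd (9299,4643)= 1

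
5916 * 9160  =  54190560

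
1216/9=135+1/9  =  135.11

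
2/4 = 1/2 = 0.50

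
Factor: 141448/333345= 2^3*3^( - 1 )*5^(-1)*71^( - 1 )*313^(-1)*17681^1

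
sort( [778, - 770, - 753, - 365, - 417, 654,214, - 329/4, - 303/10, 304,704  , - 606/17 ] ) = [ - 770, - 753, - 417, - 365, - 329/4, - 606/17, - 303/10 , 214,304,654,704,778] 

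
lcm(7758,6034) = 54306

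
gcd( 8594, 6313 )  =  1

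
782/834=391/417  =  0.94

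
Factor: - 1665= - 3^2* 5^1 * 37^1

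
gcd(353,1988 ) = 1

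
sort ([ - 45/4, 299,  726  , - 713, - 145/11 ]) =[-713, - 145/11, - 45/4, 299, 726]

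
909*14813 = 13465017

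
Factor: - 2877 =  -  3^1*7^1*137^1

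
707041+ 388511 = 1095552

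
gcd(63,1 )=1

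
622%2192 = 622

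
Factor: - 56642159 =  - 7^1*541^1*14957^1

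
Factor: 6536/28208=2^( - 1)* 19^1*41^(  -  1) = 19/82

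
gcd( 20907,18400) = 23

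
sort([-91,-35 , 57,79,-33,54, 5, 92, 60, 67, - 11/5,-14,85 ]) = [ - 91, - 35, - 33,-14,-11/5,5, 54,57, 60,67,79,85,92]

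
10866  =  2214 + 8652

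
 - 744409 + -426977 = -1171386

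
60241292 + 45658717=105900009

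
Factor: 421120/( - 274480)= - 112/73  =  - 2^4*7^1*73^( - 1 )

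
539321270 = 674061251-134739981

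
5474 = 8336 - 2862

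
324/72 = 9/2 = 4.50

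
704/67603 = 704/67603 = 0.01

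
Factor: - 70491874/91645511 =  - 2^1*41^1 *1979^(  -  1 ) *46309^ (  -  1)*859657^1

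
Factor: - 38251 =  - 29^1*1319^1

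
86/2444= 43/1222 = 0.04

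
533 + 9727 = 10260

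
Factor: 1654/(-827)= - 2 =-2^1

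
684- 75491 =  - 74807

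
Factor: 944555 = 5^1*188911^1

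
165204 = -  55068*( - 3)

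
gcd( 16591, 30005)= 353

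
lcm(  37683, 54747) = 2901591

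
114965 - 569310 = -454345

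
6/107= 6/107 = 0.06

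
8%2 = 0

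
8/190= 4/95 = 0.04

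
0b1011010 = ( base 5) 330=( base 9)110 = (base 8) 132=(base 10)90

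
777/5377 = 777/5377= 0.14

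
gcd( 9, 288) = 9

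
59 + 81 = 140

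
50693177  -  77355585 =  - 26662408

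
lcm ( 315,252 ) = 1260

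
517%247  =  23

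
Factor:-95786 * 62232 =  - 2^4  *3^1 * 47^1*1019^1*2593^1 = - 5960954352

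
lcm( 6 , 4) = 12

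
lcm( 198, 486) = 5346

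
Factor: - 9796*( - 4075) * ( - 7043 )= -2^2* 5^2 * 31^1*79^1*163^1*7043^1= - 281147404100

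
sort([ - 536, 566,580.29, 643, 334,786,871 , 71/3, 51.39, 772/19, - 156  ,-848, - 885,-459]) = [-885,-848, - 536,-459, - 156 , 71/3, 772/19, 51.39, 334, 566,580.29, 643, 786 , 871]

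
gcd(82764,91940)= 4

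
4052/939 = 4052/939 =4.32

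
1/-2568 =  - 1 + 2567/2568 = - 0.00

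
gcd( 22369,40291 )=1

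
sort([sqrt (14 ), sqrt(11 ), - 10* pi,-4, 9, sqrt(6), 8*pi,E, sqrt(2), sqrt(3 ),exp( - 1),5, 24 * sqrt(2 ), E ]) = [  -  10*pi,-4, exp ( - 1), sqrt(2 ),sqrt(3), sqrt( 6 ) , E , E , sqrt(11),sqrt( 14 ),5, 9, 8*pi, 24* sqrt ( 2)]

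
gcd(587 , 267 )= 1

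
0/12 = 0 = 0.00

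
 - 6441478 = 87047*( - 74 ) 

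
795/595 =1 + 40/119 = 1.34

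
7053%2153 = 594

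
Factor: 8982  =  2^1*3^2*499^1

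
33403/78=33403/78 =428.24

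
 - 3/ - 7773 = 1/2591 =0.00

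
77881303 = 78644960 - 763657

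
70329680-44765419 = 25564261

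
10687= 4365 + 6322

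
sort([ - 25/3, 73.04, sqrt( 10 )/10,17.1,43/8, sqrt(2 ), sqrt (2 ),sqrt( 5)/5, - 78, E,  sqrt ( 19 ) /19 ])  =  [ - 78,- 25/3,  sqrt( 19) /19, sqrt( 10) /10,sqrt(5) /5, sqrt(2 ), sqrt( 2 ),E,43/8,  17.1,  73.04 ] 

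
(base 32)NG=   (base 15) 352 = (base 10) 752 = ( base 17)2A4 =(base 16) 2F0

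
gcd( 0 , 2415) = 2415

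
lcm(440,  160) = 1760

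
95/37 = 95/37   =  2.57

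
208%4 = 0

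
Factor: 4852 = 2^2*1213^1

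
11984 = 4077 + 7907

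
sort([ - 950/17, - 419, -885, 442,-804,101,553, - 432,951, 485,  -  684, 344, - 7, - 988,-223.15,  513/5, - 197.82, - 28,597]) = [ - 988, - 885, - 804, -684, - 432, -419, - 223.15 , - 197.82, - 950/17,-28, - 7 , 101, 513/5, 344, 442, 485,  553,597,951 ] 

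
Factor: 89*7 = 623= 7^1*89^1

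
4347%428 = 67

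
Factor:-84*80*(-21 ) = 2^6*3^2*5^1*7^2=141120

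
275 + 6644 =6919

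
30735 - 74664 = -43929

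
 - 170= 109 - 279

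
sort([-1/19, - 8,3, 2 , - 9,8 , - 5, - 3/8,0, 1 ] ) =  [ - 9,-8, - 5, - 3/8, - 1/19,0, 1,2,3,8 ]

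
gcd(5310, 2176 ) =2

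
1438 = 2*719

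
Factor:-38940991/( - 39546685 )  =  5^(  -  1 )*31^1* 1256161^1*7909337^(- 1)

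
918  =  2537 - 1619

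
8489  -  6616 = 1873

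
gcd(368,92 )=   92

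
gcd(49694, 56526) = 2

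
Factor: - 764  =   - 2^2*191^1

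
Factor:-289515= - 3^1*5^1*19301^1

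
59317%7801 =4710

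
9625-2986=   6639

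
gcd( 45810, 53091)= 9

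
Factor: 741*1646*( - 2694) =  - 3285834084 = - 2^2*3^2 * 13^1*19^1* 449^1*823^1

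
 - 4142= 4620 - 8762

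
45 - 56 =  - 11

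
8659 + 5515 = 14174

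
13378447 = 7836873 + 5541574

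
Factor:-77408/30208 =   -  2^ ( - 4)*41^1 = - 41/16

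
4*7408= 29632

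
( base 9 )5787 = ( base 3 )12212221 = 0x10C3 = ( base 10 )4291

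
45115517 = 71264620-26149103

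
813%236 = 105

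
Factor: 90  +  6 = 2^5*3^1  =  96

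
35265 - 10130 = 25135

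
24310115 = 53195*457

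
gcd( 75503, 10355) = 1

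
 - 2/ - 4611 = 2/4611 = 0.00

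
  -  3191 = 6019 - 9210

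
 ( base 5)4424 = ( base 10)614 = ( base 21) 185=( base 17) 222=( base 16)266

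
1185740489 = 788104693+397635796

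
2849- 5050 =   -  2201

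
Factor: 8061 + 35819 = 2^3 * 5^1*1097^1  =  43880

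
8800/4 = 2200  =  2200.00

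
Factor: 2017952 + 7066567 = 3^2*31^1*32561^1 =9084519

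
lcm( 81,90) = 810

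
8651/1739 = 4+ 1695/1739=4.97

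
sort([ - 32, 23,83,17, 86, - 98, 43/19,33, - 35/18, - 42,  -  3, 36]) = [ - 98, - 42, - 32, -3, - 35/18,43/19,17 , 23, 33, 36, 83,86 ] 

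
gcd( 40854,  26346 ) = 6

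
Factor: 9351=3^2*1039^1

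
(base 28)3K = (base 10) 104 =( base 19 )59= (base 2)1101000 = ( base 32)38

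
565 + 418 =983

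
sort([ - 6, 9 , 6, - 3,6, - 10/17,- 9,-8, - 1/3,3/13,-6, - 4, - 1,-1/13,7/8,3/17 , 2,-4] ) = [-9, - 8,-6,-6,- 4,-4,-3, - 1, - 10/17,-1/3, -1/13,3/17,3/13, 7/8,2,  6,6,9] 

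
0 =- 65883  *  0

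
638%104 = 14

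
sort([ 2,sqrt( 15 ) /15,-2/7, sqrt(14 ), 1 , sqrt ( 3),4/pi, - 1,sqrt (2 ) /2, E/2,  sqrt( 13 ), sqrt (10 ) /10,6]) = [ - 1,- 2/7 , sqrt( 15)/15, sqrt( 10) /10  ,  sqrt( 2) /2, 1, 4/pi,E/2,sqrt (3 ),2,sqrt( 13 ),sqrt( 14 ), 6] 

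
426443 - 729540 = - 303097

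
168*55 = 9240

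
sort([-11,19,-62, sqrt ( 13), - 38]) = [ - 62,-38, - 11,sqrt (13 ), 19]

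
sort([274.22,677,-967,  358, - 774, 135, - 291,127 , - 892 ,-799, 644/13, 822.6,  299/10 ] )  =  [-967, - 892, - 799, - 774, - 291,299/10, 644/13,127,135,  274.22,358,677,822.6] 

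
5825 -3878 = 1947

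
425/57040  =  85/11408 = 0.01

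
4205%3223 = 982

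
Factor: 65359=7^1 * 9337^1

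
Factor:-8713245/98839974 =-2904415/32946658 = -  2^( - 1)* 5^1*211^1 * 2593^ ( - 1 )*2753^1*6353^( - 1) 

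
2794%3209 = 2794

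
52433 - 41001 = 11432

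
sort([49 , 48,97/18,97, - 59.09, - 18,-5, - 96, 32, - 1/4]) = [-96 , - 59.09, -18,-5 , - 1/4,  97/18,32, 48,49 , 97 ]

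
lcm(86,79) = 6794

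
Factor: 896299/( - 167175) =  - 3^(-2 )*5^( - 2 ) * 743^(-1)*896299^1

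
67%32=3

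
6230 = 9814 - 3584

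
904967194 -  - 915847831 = 1820815025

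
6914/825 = 8+314/825 = 8.38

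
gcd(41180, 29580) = 580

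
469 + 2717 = 3186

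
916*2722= 2493352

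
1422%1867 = 1422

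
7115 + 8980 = 16095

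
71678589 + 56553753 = 128232342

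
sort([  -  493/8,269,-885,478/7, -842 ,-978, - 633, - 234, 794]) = [ - 978, - 885,-842, - 633,-234, - 493/8,478/7, 269, 794] 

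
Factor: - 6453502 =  - 2^1*11^1*19^1*15439^1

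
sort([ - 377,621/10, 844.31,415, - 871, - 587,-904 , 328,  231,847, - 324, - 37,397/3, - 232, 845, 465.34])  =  [ - 904,-871, - 587, - 377, - 324, - 232, - 37, 621/10 , 397/3,231, 328,  415, 465.34, 844.31 , 845, 847]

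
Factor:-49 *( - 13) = 637  =  7^2 * 13^1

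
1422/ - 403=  - 4+190/403  =  -3.53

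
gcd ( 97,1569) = 1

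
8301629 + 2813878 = 11115507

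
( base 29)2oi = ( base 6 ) 15032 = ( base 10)2396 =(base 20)5jg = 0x95C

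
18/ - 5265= - 1 + 583/585 = - 0.00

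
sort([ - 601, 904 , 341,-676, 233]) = [ - 676, - 601, 233, 341, 904]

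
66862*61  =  4078582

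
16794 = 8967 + 7827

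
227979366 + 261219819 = 489199185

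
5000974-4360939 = 640035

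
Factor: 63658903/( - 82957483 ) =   -  9094129/11851069 = - 11^1*31^1*661^( - 1) * 17929^ (  -  1) * 26669^1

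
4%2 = 0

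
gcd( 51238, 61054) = 2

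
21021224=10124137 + 10897087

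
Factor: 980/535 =2^2*7^2*107^( - 1)=196/107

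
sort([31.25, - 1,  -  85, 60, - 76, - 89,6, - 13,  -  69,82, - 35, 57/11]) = [-89, - 85, - 76,-69, - 35, - 13,  -  1,57/11,6, 31.25, 60,  82 ]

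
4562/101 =4562/101= 45.17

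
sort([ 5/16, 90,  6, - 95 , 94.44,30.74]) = [- 95,5/16, 6,  30.74,90, 94.44]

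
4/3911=4/3911 = 0.00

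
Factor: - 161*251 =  - 40411 = - 7^1*23^1*251^1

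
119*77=9163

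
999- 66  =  933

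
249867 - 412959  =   - 163092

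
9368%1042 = 1032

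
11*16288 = 179168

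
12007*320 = 3842240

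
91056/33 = 2759  +  3/11 = 2759.27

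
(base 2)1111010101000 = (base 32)7l8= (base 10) 7848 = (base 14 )2c08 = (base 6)100200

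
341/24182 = 341/24182 = 0.01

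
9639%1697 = 1154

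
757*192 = 145344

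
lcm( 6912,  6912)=6912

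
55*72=3960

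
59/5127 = 59/5127 = 0.01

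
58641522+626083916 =684725438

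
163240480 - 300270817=-137030337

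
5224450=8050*649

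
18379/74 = 18379/74= 248.36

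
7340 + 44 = 7384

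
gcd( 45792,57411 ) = 9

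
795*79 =62805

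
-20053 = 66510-86563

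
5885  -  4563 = 1322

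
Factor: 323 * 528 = 170544 = 2^4 *3^1*11^1 *17^1*19^1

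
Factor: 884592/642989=2^4 * 3^2*631^(- 1) * 1019^(- 1)*6143^1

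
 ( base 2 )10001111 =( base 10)143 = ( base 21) 6H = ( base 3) 12022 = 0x8f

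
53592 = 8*6699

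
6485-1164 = 5321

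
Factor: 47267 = 11^1 * 4297^1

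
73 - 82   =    -  9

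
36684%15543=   5598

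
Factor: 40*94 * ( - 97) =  - 364720 = -2^4*5^1*47^1*97^1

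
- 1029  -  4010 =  - 5039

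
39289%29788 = 9501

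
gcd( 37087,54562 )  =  1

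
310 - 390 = -80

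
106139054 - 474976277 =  - 368837223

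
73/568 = 73/568=   0.13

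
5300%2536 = 228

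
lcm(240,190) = 4560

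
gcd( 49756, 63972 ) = 7108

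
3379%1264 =851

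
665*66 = 43890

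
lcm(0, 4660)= 0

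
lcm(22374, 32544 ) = 357984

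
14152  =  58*244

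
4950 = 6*825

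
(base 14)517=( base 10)1001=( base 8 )1751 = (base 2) 1111101001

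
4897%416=321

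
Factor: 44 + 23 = 67^1 = 67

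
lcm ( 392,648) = 31752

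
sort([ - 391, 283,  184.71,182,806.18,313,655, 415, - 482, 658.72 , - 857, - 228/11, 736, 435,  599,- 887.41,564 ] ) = [ - 887.41, - 857,-482, - 391, - 228/11,  182, 184.71,283,313,415,435,564, 599, 655, 658.72, 736, 806.18]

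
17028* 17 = 289476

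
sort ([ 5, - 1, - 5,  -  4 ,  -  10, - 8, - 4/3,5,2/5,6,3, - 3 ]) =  [ - 10 , - 8, - 5,  -  4 , - 3 , - 4/3, - 1, 2/5,3,5, 5 , 6] 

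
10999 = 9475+1524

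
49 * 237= 11613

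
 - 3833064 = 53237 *(  -  72) 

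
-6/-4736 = 3/2368  =  0.00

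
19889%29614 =19889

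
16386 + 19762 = 36148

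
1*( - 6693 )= - 6693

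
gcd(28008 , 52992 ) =72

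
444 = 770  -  326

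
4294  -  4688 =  - 394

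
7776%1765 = 716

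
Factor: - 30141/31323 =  - 3^1  *17^1 * 53^( - 1) = - 51/53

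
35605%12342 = 10921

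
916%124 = 48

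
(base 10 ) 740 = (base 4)23210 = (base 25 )14f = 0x2E4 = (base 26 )12C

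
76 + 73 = 149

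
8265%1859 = 829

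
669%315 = 39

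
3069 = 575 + 2494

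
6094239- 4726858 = 1367381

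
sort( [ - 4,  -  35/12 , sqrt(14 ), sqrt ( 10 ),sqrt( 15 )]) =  [ - 4, - 35/12,sqrt( 10), sqrt( 14),sqrt (15 ) ]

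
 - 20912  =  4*( - 5228)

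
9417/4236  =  2 + 315/1412= 2.22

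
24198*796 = 19261608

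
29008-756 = 28252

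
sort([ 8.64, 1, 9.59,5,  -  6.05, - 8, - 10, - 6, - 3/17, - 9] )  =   [ - 10,  -  9,  -  8,  -  6.05, - 6, - 3/17, 1,  5,  8.64, 9.59] 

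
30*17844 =535320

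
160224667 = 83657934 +76566733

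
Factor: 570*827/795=2^1*19^1*53^( -1 )*827^1=31426/53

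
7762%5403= 2359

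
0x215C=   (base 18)1868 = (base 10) 8540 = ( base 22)he4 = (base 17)1C96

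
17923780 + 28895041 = 46818821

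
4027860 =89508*45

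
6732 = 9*748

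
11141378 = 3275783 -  - 7865595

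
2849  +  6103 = 8952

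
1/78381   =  1/78381= 0.00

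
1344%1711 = 1344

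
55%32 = 23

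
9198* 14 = 128772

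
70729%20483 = 9280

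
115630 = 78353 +37277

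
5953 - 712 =5241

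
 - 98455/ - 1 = 98455 + 0/1 = 98455.00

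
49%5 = 4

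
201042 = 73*2754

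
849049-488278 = 360771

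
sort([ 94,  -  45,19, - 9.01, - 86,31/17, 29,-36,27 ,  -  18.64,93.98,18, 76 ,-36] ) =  [ - 86 ,-45, - 36, - 36 ,  -  18.64, - 9.01, 31/17 , 18, 19,  27, 29, 76, 93.98,94] 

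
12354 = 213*58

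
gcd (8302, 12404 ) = 14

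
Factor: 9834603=3^1*61^2 * 881^1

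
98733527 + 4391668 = 103125195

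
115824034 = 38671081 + 77152953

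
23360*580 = 13548800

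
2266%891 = 484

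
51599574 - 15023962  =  36575612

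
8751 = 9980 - 1229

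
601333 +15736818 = 16338151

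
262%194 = 68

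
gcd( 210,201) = 3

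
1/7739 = 1/7739 = 0.00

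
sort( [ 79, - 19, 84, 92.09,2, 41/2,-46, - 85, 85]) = [ - 85,  -  46, - 19, 2, 41/2,  79,  84,85, 92.09 ]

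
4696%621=349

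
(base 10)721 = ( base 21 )1D7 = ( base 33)LS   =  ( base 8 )1321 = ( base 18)241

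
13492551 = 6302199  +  7190352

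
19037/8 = 19037/8 = 2379.62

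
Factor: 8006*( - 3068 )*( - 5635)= 138409169080 = 2^3 *5^1 * 7^2 * 13^1*23^1*59^1 * 4003^1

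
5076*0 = 0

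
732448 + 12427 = 744875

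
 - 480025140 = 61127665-541152805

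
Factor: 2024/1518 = 4/3 = 2^2*3^( - 1) 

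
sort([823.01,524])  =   [ 524,  823.01] 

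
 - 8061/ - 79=102  +  3/79 = 102.04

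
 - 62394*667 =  - 41616798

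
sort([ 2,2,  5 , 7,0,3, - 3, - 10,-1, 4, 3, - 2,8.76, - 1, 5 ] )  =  [-10, - 3, - 2, - 1,-1,0 , 2, 2 , 3, 3,4,5 , 5,7,8.76]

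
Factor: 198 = 2^1*3^2*11^1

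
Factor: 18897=3^1 * 6299^1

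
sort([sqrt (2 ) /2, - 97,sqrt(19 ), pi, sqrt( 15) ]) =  [-97,sqrt(2) /2, pi,sqrt(15 ),sqrt (19 )]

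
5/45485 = 1/9097 = 0.00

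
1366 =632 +734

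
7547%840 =827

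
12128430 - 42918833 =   -  30790403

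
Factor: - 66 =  - 2^1*3^1*11^1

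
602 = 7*86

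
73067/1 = 73067 = 73067.00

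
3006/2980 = 1503/1490 = 1.01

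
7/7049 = 1/1007 = 0.00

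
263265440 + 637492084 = 900757524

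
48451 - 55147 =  - 6696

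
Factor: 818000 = 2^4*5^3*409^1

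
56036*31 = 1737116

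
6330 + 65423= 71753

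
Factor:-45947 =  - 11^1*4177^1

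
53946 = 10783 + 43163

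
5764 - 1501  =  4263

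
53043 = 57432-4389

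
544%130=24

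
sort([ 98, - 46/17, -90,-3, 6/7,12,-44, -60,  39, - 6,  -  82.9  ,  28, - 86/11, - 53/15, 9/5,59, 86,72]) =[ - 90,-82.9, - 60, - 44, - 86/11,-6, - 53/15, - 3, - 46/17, 6/7, 9/5, 12,28, 39,59 , 72, 86, 98 ]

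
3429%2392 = 1037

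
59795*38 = 2272210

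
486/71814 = 81/11969 = 0.01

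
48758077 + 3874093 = 52632170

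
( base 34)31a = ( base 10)3512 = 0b110110111000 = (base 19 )9dg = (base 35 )2uc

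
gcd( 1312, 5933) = 1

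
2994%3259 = 2994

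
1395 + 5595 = 6990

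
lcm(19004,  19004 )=19004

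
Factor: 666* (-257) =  - 171162= -2^1*3^2*37^1*257^1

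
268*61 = 16348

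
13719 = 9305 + 4414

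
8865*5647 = 50060655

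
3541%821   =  257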